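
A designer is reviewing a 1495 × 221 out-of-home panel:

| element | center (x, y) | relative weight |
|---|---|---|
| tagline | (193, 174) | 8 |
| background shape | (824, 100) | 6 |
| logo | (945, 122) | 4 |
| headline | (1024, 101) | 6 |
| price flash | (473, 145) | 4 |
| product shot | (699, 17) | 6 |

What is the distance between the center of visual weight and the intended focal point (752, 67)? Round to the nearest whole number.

Σw = 8 + 6 + 4 + 6 + 4 + 6 = 34.
x: moment 22498 / weight 34 ≈ 661.71
Σw·y = 3768; ȳ = 3768/34 ≈ 110.82.
Offset from (752, 67): Δx ≈ -90.29, Δy ≈ 43.82; distance = √(Δx² + Δy²) ≈ 100.37.

≈ 100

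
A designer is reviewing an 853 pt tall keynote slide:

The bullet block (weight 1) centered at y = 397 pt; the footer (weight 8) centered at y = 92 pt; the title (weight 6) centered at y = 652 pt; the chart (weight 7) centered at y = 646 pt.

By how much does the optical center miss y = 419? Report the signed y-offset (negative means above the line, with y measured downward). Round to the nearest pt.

≈ 16 pt

Total weight = 1 + 8 + 6 + 7 = 22.
y: (1·397 + 8·92 + 6·652 + 7·646) / 22 = 9567 / 22 ≈ 434.86
Difference: 434.86 − 419 ≈ 15.86.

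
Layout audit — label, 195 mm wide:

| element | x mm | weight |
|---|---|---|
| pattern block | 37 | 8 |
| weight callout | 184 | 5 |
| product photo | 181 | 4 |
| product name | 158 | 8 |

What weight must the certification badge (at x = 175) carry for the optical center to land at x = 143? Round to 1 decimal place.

Existing Σw = 25 (8 + 5 + 4 + 8); existing moment 8·37 + 5·184 + 4·181 + 8·158 = 3204.
Balance at x = 143 requires (3204 + w·175) / (25 + w) = 143.
Rearranging, w·(175 − 143) = 143·25 − 3204 = 371, so w ≈ 371/32 = 11.59.

w ≈ 11.6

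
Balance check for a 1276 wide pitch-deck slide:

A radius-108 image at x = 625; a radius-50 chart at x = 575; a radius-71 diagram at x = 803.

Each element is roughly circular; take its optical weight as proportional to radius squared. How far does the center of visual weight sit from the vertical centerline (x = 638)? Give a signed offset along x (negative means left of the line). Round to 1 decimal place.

≈ 27.2

r² weights: image 108² = 11664, chart 50² = 2500, diagram 71² = 5041. Total = 19205.
Σw·x = 11664·625 + 2500·575 + 5041·803 = 12775423, so x̄ = 12775423/19205 ≈ 665.21.
Offset from x = 638: 665.21 − 638 ≈ 27.21.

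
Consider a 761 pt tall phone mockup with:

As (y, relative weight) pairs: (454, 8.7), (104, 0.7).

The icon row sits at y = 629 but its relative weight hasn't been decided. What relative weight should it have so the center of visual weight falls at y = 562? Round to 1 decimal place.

w ≈ 18.8

Existing Σw = 9.4 (8.7 + 0.7); existing moment 8.7·454 + 0.7·104 = 4022.6.
For the centroid to hit 562: (4022.6 + w·629) / (9.4 + w) = 562.
Solving: w = (562·9.4 − 4022.6) / (629 − 562) = 1260.2 / 67 ≈ 18.81.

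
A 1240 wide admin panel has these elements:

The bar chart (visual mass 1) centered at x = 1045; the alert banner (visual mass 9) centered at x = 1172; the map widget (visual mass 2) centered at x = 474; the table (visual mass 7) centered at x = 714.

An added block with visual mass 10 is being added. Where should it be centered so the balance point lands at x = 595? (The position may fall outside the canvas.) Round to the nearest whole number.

New total weight: (1 + 9 + 2 + 7) + 10 = 29.
x: target moment 29×595 = 17255; current 1·1045 + 9·1172 + 2·474 + 7·714 = 17539; the added block supplies -284, so x = -284/10 ≈ -28.40.

x ≈ -28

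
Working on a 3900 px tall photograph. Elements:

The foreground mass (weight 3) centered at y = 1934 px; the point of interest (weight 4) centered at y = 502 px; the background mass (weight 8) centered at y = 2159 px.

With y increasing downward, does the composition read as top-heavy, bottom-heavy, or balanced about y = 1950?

top-heavy

Σw = 3 + 4 + 8 = 15.
y-moment: 3·1934 + 4·502 + 8·2159 = 25082; centroid 25082/15 ≈ 1672.13.
Since 1672.1 is above (smaller y than) 1950, the composition reads top-heavy.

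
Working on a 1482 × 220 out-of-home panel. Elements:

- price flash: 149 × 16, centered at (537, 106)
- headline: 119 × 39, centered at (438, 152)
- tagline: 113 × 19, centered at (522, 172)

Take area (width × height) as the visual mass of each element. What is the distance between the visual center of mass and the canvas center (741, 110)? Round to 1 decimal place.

≈ 259.9

Areas: price flash 149·16 = 2384, headline 119·39 = 4641, tagline 113·19 = 2147. Total weight = 9172.
Σw·x = 2384·537 + 4641·438 + 2147·522 = 4433700, so x̄ = 4433700/9172 ≈ 483.40.
Σw·y = 2384·106 + 4641·152 + 2147·172 = 1327420, so ȳ = 1327420/9172 ≈ 144.73.
Relative to (741, 110): Δ = (-257.60, 34.73); |Δ| = √(-257.60² + 34.73²) ≈ 259.93.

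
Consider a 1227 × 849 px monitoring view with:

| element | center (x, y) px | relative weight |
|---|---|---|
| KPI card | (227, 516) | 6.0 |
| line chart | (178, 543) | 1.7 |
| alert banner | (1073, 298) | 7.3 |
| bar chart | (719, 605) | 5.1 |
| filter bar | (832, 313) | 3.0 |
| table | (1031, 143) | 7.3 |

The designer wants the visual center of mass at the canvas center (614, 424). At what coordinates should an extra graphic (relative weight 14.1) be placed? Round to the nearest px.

(293, 539)

After adding the extra graphic, total weight = 6.0 + 1.7 + 7.3 + 5.1 + 3.0 + 7.3 + 14.1 = 44.5.
x: need Σw·x = 44.5·614 = 27323.0. Existing = 6.0·227 + 1.7·178 + 7.3·1073 + 5.1·719 + 3.0·832 + 7.3·1031 = 23186.7. Remainder 4136.3 / 14.1 ≈ 293.35.
y: need Σw·y = 44.5·424 = 18868.0. Existing = 6.0·516 + 1.7·543 + 7.3·298 + 5.1·605 + 3.0·313 + 7.3·143 = 11262.9. Remainder 7605.1 / 14.1 ≈ 539.37.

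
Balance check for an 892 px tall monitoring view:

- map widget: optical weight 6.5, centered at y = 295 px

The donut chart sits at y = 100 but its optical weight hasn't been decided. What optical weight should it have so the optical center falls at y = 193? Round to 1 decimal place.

w ≈ 7.1

The single fixed element contributes weight 6.5, moment 6.5·295 = 1917.5.
Balance at y = 193 requires (1917.5 + w·100) / (6.5 + w) = 193.
Solving: w = (193·6.5 − 1917.5) / (100 − 193) = -663.0 / -93 ≈ 7.13.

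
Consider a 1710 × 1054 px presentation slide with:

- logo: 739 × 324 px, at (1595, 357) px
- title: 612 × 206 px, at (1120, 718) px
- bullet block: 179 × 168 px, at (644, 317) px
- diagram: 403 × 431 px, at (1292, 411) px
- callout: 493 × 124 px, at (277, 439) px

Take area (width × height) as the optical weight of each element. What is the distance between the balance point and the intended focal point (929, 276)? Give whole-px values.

Areas: logo 739·324 = 239436, title 612·206 = 126072, bullet block 179·168 = 30072, diagram 403·431 = 173693, callout 493·124 = 61132. Total weight = 630405.
x-moment: 239436·1595 + 126072·1120 + 30072·644 + 173693·1292 + 61132·277 = 783812348; centroid 783812348/630405 ≈ 1243.35.
y-moment: 239436·357 + 126072·718 + 30072·317 + 173693·411 + 61132·439 = 283755943; centroid 283755943/630405 ≈ 450.12.
From (929, 276): dx = 314.35, dy = 174.12, so the distance is √(dx²+dy²) ≈ 359.35.

≈ 359 px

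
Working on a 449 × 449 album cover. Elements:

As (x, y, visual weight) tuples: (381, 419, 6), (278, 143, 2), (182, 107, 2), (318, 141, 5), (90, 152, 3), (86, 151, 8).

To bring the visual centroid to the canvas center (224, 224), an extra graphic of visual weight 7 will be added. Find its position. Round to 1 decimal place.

(234.0, 287.0)

After adding the extra graphic, total weight = 6 + 2 + 2 + 5 + 3 + 8 + 7 = 33.
Along x: (5754 + 7·x) / 33 = 224 (existing moment 6·381 + 2·278 + 2·182 + 5·318 + 3·90 + 8·86 = 5754) ⇒ x = (7392 − 5754) / 7 ≈ 234.00.
Along y: (5383 + 7·y) / 33 = 224 (existing moment 6·419 + 2·143 + 2·107 + 5·141 + 3·152 + 8·151 = 5383) ⇒ y = (7392 − 5383) / 7 ≈ 287.00.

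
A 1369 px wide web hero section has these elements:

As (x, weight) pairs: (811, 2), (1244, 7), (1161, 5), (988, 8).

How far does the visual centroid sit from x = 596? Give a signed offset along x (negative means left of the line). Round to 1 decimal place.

≈ 496.7 px

Total weight = 2 + 7 + 5 + 8 = 22.
x: (2·811 + 7·1244 + 5·1161 + 8·988) / 22 = 24039 / 22 ≈ 1092.68
Against x = 596, that's 1092.68 − 596 = 496.68.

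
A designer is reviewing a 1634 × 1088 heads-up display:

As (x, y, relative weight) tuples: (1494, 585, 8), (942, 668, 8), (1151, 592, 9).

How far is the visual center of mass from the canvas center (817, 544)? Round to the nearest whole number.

≈ 383

Weights sum to 8 + 8 + 9 = 25.
Σw·x = 8·1494 + 8·942 + 9·1151 = 29847, so x̄ = 29847/25 ≈ 1193.88.
Σw·y = 8·585 + 8·668 + 9·592 = 15352, so ȳ = 15352/25 ≈ 614.08.
Offset from (817, 544): Δx ≈ 376.88, Δy ≈ 70.08; distance = √(Δx² + Δy²) ≈ 383.34.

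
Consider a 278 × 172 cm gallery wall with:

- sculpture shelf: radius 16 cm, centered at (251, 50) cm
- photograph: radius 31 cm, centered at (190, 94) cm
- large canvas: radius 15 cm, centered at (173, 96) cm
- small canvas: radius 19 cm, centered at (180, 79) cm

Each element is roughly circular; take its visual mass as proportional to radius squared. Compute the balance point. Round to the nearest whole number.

r² weights: sculpture shelf 16² = 256, photograph 31² = 961, large canvas 15² = 225, small canvas 19² = 361. Total = 1803.
Σw·x = 256·251 + 961·190 + 225·173 + 361·180 = 350751, so x̄ = 350751/1803 ≈ 194.54.
Σw·y = 256·50 + 961·94 + 225·96 + 361·79 = 153253, so ȳ = 153253/1803 ≈ 85.00.

(195, 85)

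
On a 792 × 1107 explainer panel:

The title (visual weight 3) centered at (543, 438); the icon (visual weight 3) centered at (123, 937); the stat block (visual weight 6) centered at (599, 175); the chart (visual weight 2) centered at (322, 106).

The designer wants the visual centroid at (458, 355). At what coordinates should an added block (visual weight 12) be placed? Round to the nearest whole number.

After adding the added block, total weight = 3 + 3 + 6 + 2 + 12 = 26.
x: target moment 26×458 = 11908; current 3·543 + 3·123 + 6·599 + 2·322 = 6236; the added block supplies 5672, so x = 5672/12 ≈ 472.67.
y: target moment 26×355 = 9230; current 3·438 + 3·937 + 6·175 + 2·106 = 5387; the added block supplies 3843, so y = 3843/12 ≈ 320.25.

(473, 320)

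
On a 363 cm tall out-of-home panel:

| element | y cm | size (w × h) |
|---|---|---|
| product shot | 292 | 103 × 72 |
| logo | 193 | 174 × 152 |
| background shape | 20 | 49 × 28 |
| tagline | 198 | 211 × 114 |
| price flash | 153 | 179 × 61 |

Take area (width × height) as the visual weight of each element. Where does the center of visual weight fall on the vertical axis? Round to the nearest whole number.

y ≈ 196

Areas → weights: product shot 103·72 = 7416, logo 174·152 = 26448, background shape 49·28 = 1372, tagline 211·114 = 24054, price flash 179·61 = 10919; Σw = 70209.
y-moment: 7416·292 + 26448·193 + 1372·20 + 24054·198 + 10919·153 = 13730675; centroid 13730675/70209 ≈ 195.57.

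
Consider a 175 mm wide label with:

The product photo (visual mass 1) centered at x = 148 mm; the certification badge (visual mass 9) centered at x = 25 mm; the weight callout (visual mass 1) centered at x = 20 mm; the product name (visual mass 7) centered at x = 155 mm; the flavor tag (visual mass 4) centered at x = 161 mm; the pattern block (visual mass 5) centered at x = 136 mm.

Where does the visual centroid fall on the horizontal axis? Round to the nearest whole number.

x ≈ 104

Weights sum to 1 + 9 + 1 + 7 + 4 + 5 = 27.
Σw·x = 1·148 + 9·25 + 1·20 + 7·155 + 4·161 + 5·136 = 2802, so x̄ = 2802/27 ≈ 103.78.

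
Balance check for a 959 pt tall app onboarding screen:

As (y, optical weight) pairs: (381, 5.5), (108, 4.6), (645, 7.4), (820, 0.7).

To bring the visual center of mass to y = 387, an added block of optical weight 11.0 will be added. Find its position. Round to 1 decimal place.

New total weight: (5.5 + 4.6 + 7.4 + 0.7) + 11.0 = 29.2.
Along y: (7939.3 + 11.0·y) / 29.2 = 387 (existing moment 5.5·381 + 4.6·108 + 7.4·645 + 0.7·820 = 7939.3) ⇒ y = (11300.4 − 7939.3) / 11.0 ≈ 305.55.

y ≈ 305.6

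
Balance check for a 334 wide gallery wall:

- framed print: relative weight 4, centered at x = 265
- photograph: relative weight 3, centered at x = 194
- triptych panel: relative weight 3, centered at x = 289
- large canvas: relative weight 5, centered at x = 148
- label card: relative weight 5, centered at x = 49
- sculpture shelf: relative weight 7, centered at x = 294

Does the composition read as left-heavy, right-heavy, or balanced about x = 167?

Total weight = 4 + 3 + 3 + 5 + 5 + 7 = 27.
x: moment 5552 / weight 27 ≈ 205.63
205.6 lies right of the midline 167, so the layout is right-heavy.

right-heavy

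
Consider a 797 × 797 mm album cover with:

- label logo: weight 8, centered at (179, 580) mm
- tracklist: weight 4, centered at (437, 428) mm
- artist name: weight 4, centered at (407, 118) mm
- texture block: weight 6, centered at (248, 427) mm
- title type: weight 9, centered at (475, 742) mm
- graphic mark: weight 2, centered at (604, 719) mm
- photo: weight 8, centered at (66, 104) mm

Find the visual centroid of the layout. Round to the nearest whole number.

(300, 447)

Weights sum to 8 + 4 + 4 + 6 + 9 + 2 + 8 = 41.
x: moment 12307 / weight 41 ≈ 300.17
Σw·y = 18334; ȳ = 18334/41 ≈ 447.17.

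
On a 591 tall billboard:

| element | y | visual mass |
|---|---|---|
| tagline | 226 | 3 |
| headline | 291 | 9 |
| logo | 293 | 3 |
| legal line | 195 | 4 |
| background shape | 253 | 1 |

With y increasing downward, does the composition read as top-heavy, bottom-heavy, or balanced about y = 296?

Weights sum to 3 + 9 + 3 + 4 + 1 = 20.
y-moment: 3·226 + 9·291 + 3·293 + 4·195 + 1·253 = 5209; centroid 5209/20 ≈ 260.45.
260.4 vs midline 296 → top-heavy.

top-heavy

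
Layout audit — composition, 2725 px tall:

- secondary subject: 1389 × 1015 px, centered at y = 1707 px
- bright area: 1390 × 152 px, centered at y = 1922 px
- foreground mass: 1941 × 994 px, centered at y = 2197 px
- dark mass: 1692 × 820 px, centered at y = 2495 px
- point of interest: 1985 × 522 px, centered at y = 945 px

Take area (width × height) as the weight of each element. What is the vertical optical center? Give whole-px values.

y ≈ 1924

Areas → weights: secondary subject 1389·1015 = 1409835, bright area 1390·152 = 211280, foreground mass 1941·994 = 1929354, dark mass 1692·820 = 1387440, point of interest 1985·522 = 1036170; Σw = 5974079.
y-moment: 1409835·1707 + 211280·1922 + 1929354·2197 + 1387440·2495 + 1036170·945 = 11492302693; centroid 11492302693/5974079 ≈ 1923.69.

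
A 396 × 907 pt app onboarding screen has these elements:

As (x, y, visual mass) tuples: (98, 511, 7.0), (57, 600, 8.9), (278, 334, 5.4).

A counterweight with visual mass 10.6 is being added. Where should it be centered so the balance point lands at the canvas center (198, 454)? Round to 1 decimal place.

(341.7, 354.9)

After adding the counterweight, total weight = 7.0 + 8.9 + 5.4 + 10.6 = 31.9.
x: target moment 31.9×198 = 6316.2; current 7.0·98 + 8.9·57 + 5.4·278 = 2694.5; the counterweight supplies 3621.7, so x = 3621.7/10.6 ≈ 341.67.
y: target moment 31.9×454 = 14482.6; current 7.0·511 + 8.9·600 + 5.4·334 = 10720.6; the counterweight supplies 3762.0, so y = 3762.0/10.6 ≈ 354.91.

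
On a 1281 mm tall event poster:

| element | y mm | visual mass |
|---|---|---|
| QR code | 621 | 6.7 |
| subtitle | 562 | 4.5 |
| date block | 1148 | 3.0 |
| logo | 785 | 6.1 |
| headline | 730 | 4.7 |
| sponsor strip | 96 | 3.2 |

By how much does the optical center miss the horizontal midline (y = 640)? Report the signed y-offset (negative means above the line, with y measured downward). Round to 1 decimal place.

≈ 21.7 mm

Σw = 6.7 + 4.5 + 3.0 + 6.1 + 4.7 + 3.2 = 28.2.
y: moment 18660.4 / weight 28.2 ≈ 661.72
Against y = 640, that's 661.72 − 640 = 21.72.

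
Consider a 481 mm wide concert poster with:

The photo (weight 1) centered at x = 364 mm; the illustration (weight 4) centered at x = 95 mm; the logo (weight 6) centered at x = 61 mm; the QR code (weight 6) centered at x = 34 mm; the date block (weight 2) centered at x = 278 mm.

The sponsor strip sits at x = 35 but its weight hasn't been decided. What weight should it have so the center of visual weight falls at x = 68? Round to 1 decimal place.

Known weights sum to 1 + 4 + 6 + 6 + 2 = 19; their moment is 1·364 + 4·95 + 6·61 + 6·34 + 2·278 = 1870.
Set Σw·x/Σw = 68: (1870 + 35w) = 68·(19 + w).
So w = (68·19 − 1870)/(35 − 68) = -578/-33 ≈ 17.52.

w ≈ 17.5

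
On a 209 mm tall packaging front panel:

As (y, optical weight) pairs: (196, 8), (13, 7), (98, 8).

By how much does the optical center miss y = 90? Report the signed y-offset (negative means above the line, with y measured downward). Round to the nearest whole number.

≈ 16 mm

Total weight = 8 + 7 + 8 = 23.
y-moment: 8·196 + 7·13 + 8·98 = 2443; centroid 2443/23 ≈ 106.22.
Difference: 106.22 − 90 ≈ 16.22.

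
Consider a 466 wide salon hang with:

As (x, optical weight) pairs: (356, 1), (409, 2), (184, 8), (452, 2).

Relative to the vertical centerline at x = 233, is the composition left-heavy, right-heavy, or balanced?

Total weight = 1 + 2 + 8 + 2 = 13.
Σw·x = 1·356 + 2·409 + 8·184 + 2·452 = 3550, so x̄ = 3550/13 ≈ 273.08.
Since 273.1 is right of 233, the composition reads right-heavy.

right-heavy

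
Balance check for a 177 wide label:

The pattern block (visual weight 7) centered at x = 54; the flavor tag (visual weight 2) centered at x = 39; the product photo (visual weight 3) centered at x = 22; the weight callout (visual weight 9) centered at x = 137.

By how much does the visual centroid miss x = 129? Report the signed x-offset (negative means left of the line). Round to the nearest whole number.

≈ -45

Σw = 7 + 2 + 3 + 9 = 21.
Σw·x = 7·54 + 2·39 + 3·22 + 9·137 = 1755, so x̄ = 1755/21 ≈ 83.57.
Difference: 83.57 − 129 ≈ -45.43.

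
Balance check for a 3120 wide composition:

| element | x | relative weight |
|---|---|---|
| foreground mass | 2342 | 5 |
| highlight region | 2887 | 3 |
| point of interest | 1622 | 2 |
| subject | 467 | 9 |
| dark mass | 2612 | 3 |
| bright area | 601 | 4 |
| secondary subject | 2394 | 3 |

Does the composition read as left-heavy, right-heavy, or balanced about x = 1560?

balanced

Weights sum to 5 + 3 + 2 + 9 + 3 + 4 + 3 = 29.
Σw·x = 5·2342 + 3·2887 + 2·1622 + 9·467 + 3·2612 + 4·601 + 3·2394 = 45240, so x̄ = 45240/29 ≈ 1560.00.
1560.00 = 1560 exactly: balanced.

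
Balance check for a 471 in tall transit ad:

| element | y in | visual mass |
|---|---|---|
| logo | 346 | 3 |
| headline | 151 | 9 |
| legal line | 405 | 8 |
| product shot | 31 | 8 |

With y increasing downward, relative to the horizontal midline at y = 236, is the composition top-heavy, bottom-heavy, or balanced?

top-heavy

Σw = 3 + 9 + 8 + 8 = 28.
y-moment: 3·346 + 9·151 + 8·405 + 8·31 = 5885; centroid 5885/28 ≈ 210.18.
210.2 vs midline 236 → top-heavy.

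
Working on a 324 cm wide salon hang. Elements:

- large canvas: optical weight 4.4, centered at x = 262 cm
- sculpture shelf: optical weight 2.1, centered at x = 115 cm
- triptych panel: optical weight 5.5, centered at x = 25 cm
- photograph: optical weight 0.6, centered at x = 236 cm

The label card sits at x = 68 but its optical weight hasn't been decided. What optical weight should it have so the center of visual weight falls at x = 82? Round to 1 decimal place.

w ≈ 45.7

Known weights sum to 4.4 + 2.1 + 5.5 + 0.6 = 12.6; their moment is 4.4·262 + 2.1·115 + 5.5·25 + 0.6·236 = 1673.4.
Balance at x = 82 requires (1673.4 + w·68) / (12.6 + w) = 82.
So w = (82·12.6 − 1673.4)/(68 − 82) = -640.2/-14 ≈ 45.73.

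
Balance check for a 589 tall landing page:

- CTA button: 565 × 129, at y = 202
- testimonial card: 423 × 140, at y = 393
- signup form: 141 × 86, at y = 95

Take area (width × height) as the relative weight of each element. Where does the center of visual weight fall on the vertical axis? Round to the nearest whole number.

Taking area as weight: CTA button 565·129 = 72885, testimonial card 423·140 = 59220, signup form 141·86 = 12126. Sum 144231.
y-moment: 72885·202 + 59220·393 + 12126·95 = 39148200; centroid 39148200/144231 ≈ 271.43.

y ≈ 271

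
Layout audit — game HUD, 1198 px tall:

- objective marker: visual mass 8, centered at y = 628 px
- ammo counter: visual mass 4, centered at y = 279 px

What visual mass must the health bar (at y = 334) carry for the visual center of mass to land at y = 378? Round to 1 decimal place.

Existing Σw = 12 (8 + 4); existing moment 8·628 + 4·279 = 6140.
Set Σw·y/Σw = 378: (6140 + 334w) = 378·(12 + w).
Solving: w = (378·12 − 6140) / (334 − 378) = -1604 / -44 ≈ 36.45.

w ≈ 36.5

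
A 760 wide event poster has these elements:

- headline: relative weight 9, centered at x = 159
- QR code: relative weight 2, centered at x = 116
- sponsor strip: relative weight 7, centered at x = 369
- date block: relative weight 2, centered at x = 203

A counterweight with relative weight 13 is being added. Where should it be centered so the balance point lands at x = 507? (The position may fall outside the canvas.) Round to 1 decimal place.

x ≈ 929.2

With the counterweight, Σw becomes 9 + 2 + 7 + 2 + 13 = 33.
x: target moment 33×507 = 16731; current 9·159 + 2·116 + 7·369 + 2·203 = 4652; the counterweight supplies 12079, so x = 12079/13 ≈ 929.15.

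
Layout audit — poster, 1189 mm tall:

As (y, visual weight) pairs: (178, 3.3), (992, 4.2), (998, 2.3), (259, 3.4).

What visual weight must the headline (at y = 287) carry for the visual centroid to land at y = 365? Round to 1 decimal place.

w ≈ 39.9

Fixed elements: Σw = 3.3 + 4.2 + 2.3 + 3.4 = 13.2, Σw·y = 3.3·178 + 4.2·992 + 2.3·998 + 3.4·259 = 7929.8.
Set Σw·y/Σw = 365: (7929.8 + 287w) = 365·(13.2 + w).
Solving: w = (365·13.2 − 7929.8) / (287 − 365) = -3111.8 / -78 ≈ 39.89.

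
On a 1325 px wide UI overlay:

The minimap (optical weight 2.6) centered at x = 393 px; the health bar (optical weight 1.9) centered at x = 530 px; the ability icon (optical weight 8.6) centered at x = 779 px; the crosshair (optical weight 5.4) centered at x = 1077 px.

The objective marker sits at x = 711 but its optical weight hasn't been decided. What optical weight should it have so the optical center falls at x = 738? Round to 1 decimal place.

Fixed elements: Σw = 2.6 + 1.9 + 8.6 + 5.4 = 18.5, Σw·x = 2.6·393 + 1.9·530 + 8.6·779 + 5.4·1077 = 14544.0.
Set Σw·x/Σw = 738: (14544.0 + 711w) = 738·(18.5 + w).
Solving: w = (738·18.5 − 14544.0) / (711 − 738) = -891.0 / -27 ≈ 33.00.

w ≈ 33.0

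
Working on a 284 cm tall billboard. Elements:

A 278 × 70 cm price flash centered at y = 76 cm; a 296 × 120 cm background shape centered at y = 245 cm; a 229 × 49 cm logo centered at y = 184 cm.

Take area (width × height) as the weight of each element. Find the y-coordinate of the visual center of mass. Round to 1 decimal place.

Taking area as weight: price flash 278·70 = 19460, background shape 296·120 = 35520, logo 229·49 = 11221. Sum 66201.
y-moment: 19460·76 + 35520·245 + 11221·184 = 12246024; centroid 12246024/66201 ≈ 184.98.

y ≈ 185.0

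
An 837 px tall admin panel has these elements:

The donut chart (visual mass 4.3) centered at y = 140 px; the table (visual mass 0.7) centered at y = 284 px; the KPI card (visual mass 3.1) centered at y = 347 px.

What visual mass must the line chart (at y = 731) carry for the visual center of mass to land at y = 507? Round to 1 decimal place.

Fixed elements: Σw = 4.3 + 0.7 + 3.1 = 8.1, Σw·y = 4.3·140 + 0.7·284 + 3.1·347 = 1876.5.
Set Σw·y/Σw = 507: (1876.5 + 731w) = 507·(8.1 + w).
So w = (507·8.1 − 1876.5)/(731 − 507) = 2230.2/224 ≈ 9.96.

w ≈ 10.0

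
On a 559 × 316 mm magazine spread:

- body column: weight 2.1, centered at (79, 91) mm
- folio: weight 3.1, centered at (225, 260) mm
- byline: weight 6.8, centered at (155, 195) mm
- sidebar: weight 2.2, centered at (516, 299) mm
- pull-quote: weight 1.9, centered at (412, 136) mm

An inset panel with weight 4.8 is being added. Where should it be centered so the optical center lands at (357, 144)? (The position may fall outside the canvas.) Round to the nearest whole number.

With the inset panel, Σw becomes 2.1 + 3.1 + 6.8 + 2.2 + 1.9 + 4.8 = 20.9.
x: need Σw·x = 20.9·357 = 7461.3. Existing = 2.1·79 + 3.1·225 + 6.8·155 + 2.2·516 + 1.9·412 = 3835.4. Remainder 3625.9 / 4.8 ≈ 755.40.
y: need Σw·y = 20.9·144 = 3009.6. Existing = 2.1·91 + 3.1·260 + 6.8·195 + 2.2·299 + 1.9·136 = 3239.3. Remainder -229.7 / 4.8 ≈ -47.85.

(755, -48)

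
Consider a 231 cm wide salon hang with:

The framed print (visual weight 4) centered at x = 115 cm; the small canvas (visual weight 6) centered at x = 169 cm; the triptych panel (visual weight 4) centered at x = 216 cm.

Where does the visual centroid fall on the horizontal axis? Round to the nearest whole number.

x ≈ 167

Weights sum to 4 + 6 + 4 = 14.
x-moment: 4·115 + 6·169 + 4·216 = 2338; centroid 2338/14 ≈ 167.00.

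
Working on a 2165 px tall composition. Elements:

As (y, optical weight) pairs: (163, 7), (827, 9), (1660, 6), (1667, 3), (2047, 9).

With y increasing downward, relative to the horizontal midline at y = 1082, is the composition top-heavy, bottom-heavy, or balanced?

Σw = 7 + 9 + 6 + 3 + 9 = 34.
y: (7·163 + 9·827 + 6·1660 + 3·1667 + 9·2047) / 34 = 41968 / 34 ≈ 1234.35
Since 1234.4 is below (larger y than) 1082, the composition reads bottom-heavy.

bottom-heavy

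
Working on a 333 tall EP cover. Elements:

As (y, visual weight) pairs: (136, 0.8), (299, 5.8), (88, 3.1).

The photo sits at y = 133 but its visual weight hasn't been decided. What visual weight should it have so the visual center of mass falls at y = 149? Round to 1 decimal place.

w ≈ 41.9

Fixed elements: Σw = 0.8 + 5.8 + 3.1 = 9.7, Σw·y = 0.8·136 + 5.8·299 + 3.1·88 = 2115.8.
Balance at y = 149 requires (2115.8 + w·133) / (9.7 + w) = 149.
So w = (149·9.7 − 2115.8)/(133 − 149) = -670.5/-16 ≈ 41.91.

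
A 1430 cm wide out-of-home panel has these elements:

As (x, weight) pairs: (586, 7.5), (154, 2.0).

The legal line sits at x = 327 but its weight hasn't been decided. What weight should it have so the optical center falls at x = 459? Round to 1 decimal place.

w ≈ 2.6

Known weights sum to 7.5 + 2.0 = 9.5; their moment is 7.5·586 + 2.0·154 = 4703.0.
For the centroid to hit 459: (4703.0 + w·327) / (9.5 + w) = 459.
Rearranging, w·(327 − 459) = 459·9.5 − 4703.0 = -342.5, so w ≈ -342.5/-132 = 2.59.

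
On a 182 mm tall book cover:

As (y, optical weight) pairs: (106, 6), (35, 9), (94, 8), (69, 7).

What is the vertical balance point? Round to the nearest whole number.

Σw = 6 + 9 + 8 + 7 = 30.
Σw·y = 6·106 + 9·35 + 8·94 + 7·69 = 2186, so ȳ = 2186/30 ≈ 72.87.

y ≈ 73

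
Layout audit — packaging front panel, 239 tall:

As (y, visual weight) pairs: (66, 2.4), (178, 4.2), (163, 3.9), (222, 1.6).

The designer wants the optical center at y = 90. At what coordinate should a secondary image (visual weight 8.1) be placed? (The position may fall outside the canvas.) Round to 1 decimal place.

After adding the secondary image, total weight = 2.4 + 4.2 + 3.9 + 1.6 + 8.1 = 20.2.
y: target moment 20.2×90 = 1818.0; current 2.4·66 + 4.2·178 + 3.9·163 + 1.6·222 = 1896.9; the secondary image supplies -78.9, so y = -78.9/8.1 ≈ -9.74.

y ≈ -9.7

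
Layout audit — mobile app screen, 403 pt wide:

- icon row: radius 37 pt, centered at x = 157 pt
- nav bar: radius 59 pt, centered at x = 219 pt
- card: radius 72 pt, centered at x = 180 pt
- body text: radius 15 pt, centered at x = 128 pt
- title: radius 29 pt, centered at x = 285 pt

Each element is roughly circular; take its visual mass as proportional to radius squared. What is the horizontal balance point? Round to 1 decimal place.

Weights ∝ r²: icon row 37² = 1369, nav bar 59² = 3481, card 72² = 5184, body text 15² = 225, title 29² = 841; Σw = 11100.
Σw·x = 1369·157 + 3481·219 + 5184·180 + 225·128 + 841·285 = 2178877, so x̄ = 2178877/11100 ≈ 196.30.

x ≈ 196.3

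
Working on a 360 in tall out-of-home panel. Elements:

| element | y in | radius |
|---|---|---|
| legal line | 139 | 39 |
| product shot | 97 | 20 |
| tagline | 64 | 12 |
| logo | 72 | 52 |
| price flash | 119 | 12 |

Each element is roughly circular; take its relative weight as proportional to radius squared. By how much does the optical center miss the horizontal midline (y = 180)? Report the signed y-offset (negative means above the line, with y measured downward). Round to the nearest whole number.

≈ -84 in

r² weights: legal line 39² = 1521, product shot 20² = 400, tagline 12² = 144, logo 52² = 2704, price flash 12² = 144. Total = 4913.
y: (1521·139 + 400·97 + 144·64 + 2704·72 + 144·119) / 4913 = 471259 / 4913 ≈ 95.92
Against y = 180, that's 95.92 − 180 = -84.08.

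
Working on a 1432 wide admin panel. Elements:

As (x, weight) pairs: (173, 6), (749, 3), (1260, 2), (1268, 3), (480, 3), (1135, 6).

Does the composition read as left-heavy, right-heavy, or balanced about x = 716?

right-heavy

Σw = 6 + 3 + 2 + 3 + 3 + 6 = 23.
x: moment 17859 / weight 23 ≈ 776.48
776.5 lies right of the midline 716, so the layout is right-heavy.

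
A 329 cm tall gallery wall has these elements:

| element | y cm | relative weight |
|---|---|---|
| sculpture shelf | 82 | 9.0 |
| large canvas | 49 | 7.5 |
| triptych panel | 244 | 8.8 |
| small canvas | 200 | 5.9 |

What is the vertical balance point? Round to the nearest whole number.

y ≈ 142

Total weight = 9.0 + 7.5 + 8.8 + 5.9 = 31.2.
y: (9.0·82 + 7.5·49 + 8.8·244 + 5.9·200) / 31.2 = 4432.7 / 31.2 ≈ 142.07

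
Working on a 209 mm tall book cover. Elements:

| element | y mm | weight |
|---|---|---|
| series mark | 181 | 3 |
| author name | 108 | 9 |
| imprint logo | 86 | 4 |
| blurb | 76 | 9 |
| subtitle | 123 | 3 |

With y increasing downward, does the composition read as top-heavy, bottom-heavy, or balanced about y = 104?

balanced

Σw = 3 + 9 + 4 + 9 + 3 = 28.
y: (3·181 + 9·108 + 4·86 + 9·76 + 3·123) / 28 = 2912 / 28 ≈ 104.00
104.00 = 104 exactly: balanced.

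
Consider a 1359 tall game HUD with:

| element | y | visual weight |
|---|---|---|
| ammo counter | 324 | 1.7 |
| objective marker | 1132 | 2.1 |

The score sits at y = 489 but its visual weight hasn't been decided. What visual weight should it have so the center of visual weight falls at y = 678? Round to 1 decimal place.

w ≈ 1.9

Fixed elements: Σw = 1.7 + 2.1 = 3.8, Σw·y = 1.7·324 + 2.1·1132 = 2928.0.
Set Σw·y/Σw = 678: (2928.0 + 489w) = 678·(3.8 + w).
Solving: w = (678·3.8 − 2928.0) / (489 − 678) = -351.6 / -189 ≈ 1.86.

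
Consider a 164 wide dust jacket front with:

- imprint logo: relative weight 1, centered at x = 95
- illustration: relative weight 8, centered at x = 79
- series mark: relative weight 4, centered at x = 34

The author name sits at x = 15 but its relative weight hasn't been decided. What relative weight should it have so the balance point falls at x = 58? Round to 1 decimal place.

w ≈ 2.5

Known weights sum to 1 + 8 + 4 = 13; their moment is 1·95 + 8·79 + 4·34 = 863.
Set Σw·x/Σw = 58: (863 + 15w) = 58·(13 + w).
Rearranging, w·(15 − 58) = 58·13 − 863 = -109, so w ≈ -109/-43 = 2.53.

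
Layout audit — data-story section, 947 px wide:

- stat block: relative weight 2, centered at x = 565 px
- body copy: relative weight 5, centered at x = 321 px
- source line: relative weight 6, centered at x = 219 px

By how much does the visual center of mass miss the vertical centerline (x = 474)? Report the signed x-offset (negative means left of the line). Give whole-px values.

≈ -163 px

Weights sum to 2 + 5 + 6 = 13.
x: (2·565 + 5·321 + 6·219) / 13 = 4049 / 13 ≈ 311.46
Difference: 311.46 − 474 ≈ -162.54.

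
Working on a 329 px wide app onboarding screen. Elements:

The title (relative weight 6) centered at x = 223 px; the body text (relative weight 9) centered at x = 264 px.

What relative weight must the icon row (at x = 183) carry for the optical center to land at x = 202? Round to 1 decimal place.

Fixed elements: Σw = 6 + 9 = 15, Σw·x = 6·223 + 9·264 = 3714.
For the centroid to hit 202: (3714 + w·183) / (15 + w) = 202.
So w = (202·15 − 3714)/(183 − 202) = -684/-19 ≈ 36.00.

w ≈ 36.0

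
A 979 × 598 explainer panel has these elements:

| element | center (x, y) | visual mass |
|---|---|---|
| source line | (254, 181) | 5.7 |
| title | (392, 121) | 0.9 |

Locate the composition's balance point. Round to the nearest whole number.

Σw = 5.7 + 0.9 = 6.6.
x-moment: 5.7·254 + 0.9·392 = 1800.6; centroid 1800.6/6.6 ≈ 272.82.
y-moment: 5.7·181 + 0.9·121 = 1140.6; centroid 1140.6/6.6 ≈ 172.82.

(273, 173)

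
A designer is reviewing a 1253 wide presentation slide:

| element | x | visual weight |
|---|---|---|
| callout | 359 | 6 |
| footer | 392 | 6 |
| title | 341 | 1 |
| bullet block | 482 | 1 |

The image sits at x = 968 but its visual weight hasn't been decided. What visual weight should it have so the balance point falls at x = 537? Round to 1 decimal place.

w ≈ 5.1

Fixed elements: Σw = 6 + 6 + 1 + 1 = 14, Σw·x = 6·359 + 6·392 + 1·341 + 1·482 = 5329.
Set Σw·x/Σw = 537: (5329 + 968w) = 537·(14 + w).
So w = (537·14 − 5329)/(968 − 537) = 2189/431 ≈ 5.08.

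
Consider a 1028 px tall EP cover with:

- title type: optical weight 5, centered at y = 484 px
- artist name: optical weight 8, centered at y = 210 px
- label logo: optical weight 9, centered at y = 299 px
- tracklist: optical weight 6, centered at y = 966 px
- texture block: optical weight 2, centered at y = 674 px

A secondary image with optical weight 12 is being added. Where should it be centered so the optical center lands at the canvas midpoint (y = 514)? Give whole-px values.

After adding the secondary image, total weight = 5 + 8 + 9 + 6 + 2 + 12 = 42.
Along y: (13935 + 12·y) / 42 = 514 (existing moment 5·484 + 8·210 + 9·299 + 6·966 + 2·674 = 13935) ⇒ y = (21588 − 13935) / 12 ≈ 637.75.

y ≈ 638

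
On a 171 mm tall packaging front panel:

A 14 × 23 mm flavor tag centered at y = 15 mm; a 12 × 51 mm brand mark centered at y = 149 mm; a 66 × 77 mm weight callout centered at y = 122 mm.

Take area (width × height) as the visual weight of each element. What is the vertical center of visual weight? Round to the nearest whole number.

y ≈ 119

Areas → weights: flavor tag 14·23 = 322, brand mark 12·51 = 612, weight callout 66·77 = 5082; Σw = 6016.
Σw·y = 322·15 + 612·149 + 5082·122 = 716022, so ȳ = 716022/6016 ≈ 119.02.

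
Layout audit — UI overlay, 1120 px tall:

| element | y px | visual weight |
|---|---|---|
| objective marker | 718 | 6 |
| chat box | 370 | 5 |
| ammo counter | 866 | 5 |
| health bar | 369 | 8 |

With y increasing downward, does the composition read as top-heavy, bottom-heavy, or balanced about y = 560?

balanced

Σw = 6 + 5 + 5 + 8 = 24.
Σw·y = 6·718 + 5·370 + 5·866 + 8·369 = 13440, so ȳ = 13440/24 ≈ 560.00.
560.00 = 560 exactly: balanced.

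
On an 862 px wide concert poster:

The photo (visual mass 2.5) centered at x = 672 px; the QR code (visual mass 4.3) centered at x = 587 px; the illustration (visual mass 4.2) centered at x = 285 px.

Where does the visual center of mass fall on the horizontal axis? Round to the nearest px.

Weights sum to 2.5 + 4.3 + 4.2 = 11.0.
x: (2.5·672 + 4.3·587 + 4.2·285) / 11.0 = 5401.1 / 11.0 ≈ 491.01

x ≈ 491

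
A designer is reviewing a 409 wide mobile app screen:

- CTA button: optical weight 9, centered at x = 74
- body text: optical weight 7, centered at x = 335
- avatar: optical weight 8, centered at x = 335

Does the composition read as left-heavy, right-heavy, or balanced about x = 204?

Total weight = 9 + 7 + 8 = 24.
Σw·x = 9·74 + 7·335 + 8·335 = 5691, so x̄ = 5691/24 ≈ 237.12.
Since 237.1 is right of 204, the composition reads right-heavy.

right-heavy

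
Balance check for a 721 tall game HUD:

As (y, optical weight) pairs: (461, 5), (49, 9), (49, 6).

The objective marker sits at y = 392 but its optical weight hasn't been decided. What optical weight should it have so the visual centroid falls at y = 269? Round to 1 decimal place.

w ≈ 19.0

Existing Σw = 20 (5 + 9 + 6); existing moment 5·461 + 9·49 + 6·49 = 3040.
Balance at y = 269 requires (3040 + w·392) / (20 + w) = 269.
Rearranging, w·(392 − 269) = 269·20 − 3040 = 2340, so w ≈ 2340/123 = 19.02.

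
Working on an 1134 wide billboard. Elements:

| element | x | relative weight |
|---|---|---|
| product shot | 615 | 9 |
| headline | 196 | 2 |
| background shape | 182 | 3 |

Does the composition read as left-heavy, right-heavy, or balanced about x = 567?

left-heavy

Σw = 9 + 2 + 3 = 14.
x-moment: 9·615 + 2·196 + 3·182 = 6473; centroid 6473/14 ≈ 462.36.
462.4 vs midline 567 → left-heavy.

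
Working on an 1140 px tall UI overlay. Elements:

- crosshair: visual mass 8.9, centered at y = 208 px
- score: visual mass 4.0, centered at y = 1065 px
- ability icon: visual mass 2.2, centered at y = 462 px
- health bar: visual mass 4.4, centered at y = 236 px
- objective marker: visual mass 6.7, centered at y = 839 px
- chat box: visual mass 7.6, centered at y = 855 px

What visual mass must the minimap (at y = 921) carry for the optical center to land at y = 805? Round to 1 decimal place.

w ≈ 59.7

Known weights sum to 8.9 + 4.0 + 2.2 + 4.4 + 6.7 + 7.6 = 33.8; their moment is 8.9·208 + 4.0·1065 + 2.2·462 + 4.4·236 + 6.7·839 + 7.6·855 = 20285.3.
Set Σw·y/Σw = 805: (20285.3 + 921w) = 805·(33.8 + w).
Solving: w = (805·33.8 − 20285.3) / (921 − 805) = 6923.7 / 116 ≈ 59.69.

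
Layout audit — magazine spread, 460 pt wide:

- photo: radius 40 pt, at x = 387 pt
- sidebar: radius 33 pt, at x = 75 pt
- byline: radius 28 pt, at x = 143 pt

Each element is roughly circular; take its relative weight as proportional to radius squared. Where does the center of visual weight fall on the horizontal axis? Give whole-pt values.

x ≈ 234

r² weights: photo 40² = 1600, sidebar 33² = 1089, byline 28² = 784. Total = 3473.
Σw·x = 1600·387 + 1089·75 + 784·143 = 812987, so x̄ = 812987/3473 ≈ 234.09.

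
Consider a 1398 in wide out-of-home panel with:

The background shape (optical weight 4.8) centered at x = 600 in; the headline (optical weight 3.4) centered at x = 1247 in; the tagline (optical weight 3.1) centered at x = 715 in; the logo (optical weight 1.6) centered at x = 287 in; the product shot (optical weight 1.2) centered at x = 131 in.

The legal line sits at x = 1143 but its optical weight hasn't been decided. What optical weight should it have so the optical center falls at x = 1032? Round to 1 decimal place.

Known weights sum to 4.8 + 3.4 + 3.1 + 1.6 + 1.2 = 14.1; their moment is 4.8·600 + 3.4·1247 + 3.1·715 + 1.6·287 + 1.2·131 = 9952.7.
Set Σw·x/Σw = 1032: (9952.7 + 1143w) = 1032·(14.1 + w).
Rearranging, w·(1143 − 1032) = 1032·14.1 − 9952.7 = 4598.5, so w ≈ 4598.5/111 = 41.43.

w ≈ 41.4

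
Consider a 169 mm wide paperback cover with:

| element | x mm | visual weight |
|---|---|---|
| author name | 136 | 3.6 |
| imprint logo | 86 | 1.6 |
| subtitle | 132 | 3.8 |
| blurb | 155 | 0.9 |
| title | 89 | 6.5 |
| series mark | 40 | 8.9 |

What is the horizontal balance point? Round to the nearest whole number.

x ≈ 87

Σw = 3.6 + 1.6 + 3.8 + 0.9 + 6.5 + 8.9 = 25.3.
x: moment 2202.8 / weight 25.3 ≈ 87.07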